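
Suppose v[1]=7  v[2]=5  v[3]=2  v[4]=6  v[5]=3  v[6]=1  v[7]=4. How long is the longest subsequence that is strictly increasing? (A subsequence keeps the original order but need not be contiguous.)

3

Track the smallest tail for each achievable length (strict):
7 → extends → [7]
5 → replaces 7 → [5]
2 → replaces 5 → [2]
6 → extends → [2, 6]
3 → replaces 6 → [2, 3]
1 → replaces 2 → [1, 3]
4 → extends → [1, 3, 4]
Three tails, so the longest strictly increasing subsequence has length 3 (e.g. 2, 3, 4).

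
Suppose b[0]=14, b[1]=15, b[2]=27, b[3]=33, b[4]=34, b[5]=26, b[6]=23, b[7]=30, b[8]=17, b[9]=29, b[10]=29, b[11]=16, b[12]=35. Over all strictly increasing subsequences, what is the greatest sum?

158

Let S[i] be the best sum of a strictly increasing subsequence ending at i:
i:       0   1   2   3   4   5   6   7   8   9  10  11  12
b[i]:   14  15  27  33  34  26  23  30  17  29  29  16  35
S:      14  29  56  89 123  55  52  86  46  85  85  45 158
Maximum is 158 (e.g. 14 + 15 + 27 + 33 + 34 + 35).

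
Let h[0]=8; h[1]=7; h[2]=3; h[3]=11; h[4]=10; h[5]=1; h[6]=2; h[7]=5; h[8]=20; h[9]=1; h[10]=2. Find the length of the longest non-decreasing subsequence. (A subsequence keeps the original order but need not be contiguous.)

Track the smallest tail for each achievable length (allowing ties):
8 → extends → [8]
7 → replaces 8 → [7]
3 → replaces 7 → [3]
11 → extends → [3, 11]
10 → replaces 11 → [3, 10]
1 → replaces 3 → [1, 10]
2 → replaces 10 → [1, 2]
5 → extends → [1, 2, 5]
20 → extends → [1, 2, 5, 20]
1 → replaces 2 → [1, 1, 5, 20]
2 → replaces 5 → [1, 1, 2, 20]
Four tails, so the longest non-decreasing subsequence has length 4 (e.g. 1, 2, 5, 20).

4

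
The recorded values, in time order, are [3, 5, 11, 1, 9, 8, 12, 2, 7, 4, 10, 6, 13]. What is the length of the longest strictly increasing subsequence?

Track the smallest tail for each achievable length (strict):
3 → extends → [3]
5 → extends → [3, 5]
11 → extends → [3, 5, 11]
1 → replaces 3 → [1, 5, 11]
9 → replaces 11 → [1, 5, 9]
8 → replaces 9 → [1, 5, 8]
12 → extends → [1, 5, 8, 12]
2 → replaces 5 → [1, 2, 8, 12]
7 → replaces 8 → [1, 2, 7, 12]
4 → replaces 7 → [1, 2, 4, 12]
10 → replaces 12 → [1, 2, 4, 10]
6 → replaces 10 → [1, 2, 4, 6]
13 → extends → [1, 2, 4, 6, 13]
Five tails, so the longest strictly increasing subsequence has length 5 (e.g. 3, 5, 11, 12, 13).

5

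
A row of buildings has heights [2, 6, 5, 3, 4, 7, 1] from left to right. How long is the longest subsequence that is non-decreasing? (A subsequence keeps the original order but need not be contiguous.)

Let dp[i] be the length of the longest such subsequence ending at index i:
i:     1 2 3 4 5 6 7
a[i]:  2 6 5 3 4 7 1
dp:    1 2 2 2 3 4 1
Maximum dp value is 4.

4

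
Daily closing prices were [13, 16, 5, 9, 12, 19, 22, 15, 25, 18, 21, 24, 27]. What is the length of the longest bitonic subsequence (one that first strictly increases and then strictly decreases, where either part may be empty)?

inc[i] = longest strictly increasing subsequence ending at i; dec[i] = longest strictly decreasing subsequence starting at i:
i:      1  2  3  4  5  6  7  8  9 10 11 12 13
a[i]:  13 16  5  9 12 19 22 15 25 18 21 24 27
inc:    1  2  1  2  3  4  5  4  6  5  6  7  8
dec:    2  2  1  1  1  2  2  1  2  1  1  1  1
Best peak at i=13 (value 27): inc=8, dec=1, length 8+1−1 = 8.

8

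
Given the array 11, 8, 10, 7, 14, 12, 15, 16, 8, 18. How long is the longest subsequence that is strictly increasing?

Let dp[i] be the length of the longest such subsequence ending at index i:
i:      1  2  3  4  5  6  7  8  9 10
a[i]:  11  8 10  7 14 12 15 16  8 18
dp:     1  1  2  1  3  3  4  5  2  6
Maximum dp value is 6.

6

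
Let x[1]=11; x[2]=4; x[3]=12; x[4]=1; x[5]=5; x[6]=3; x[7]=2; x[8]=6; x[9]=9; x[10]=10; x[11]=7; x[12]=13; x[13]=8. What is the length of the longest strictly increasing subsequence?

6

Let dp[i] be the length of the longest such subsequence ending at index i:
i:      1  2  3  4  5  6  7  8  9 10 11 12 13
x[i]:  11  4 12  1  5  3  2  6  9 10  7 13  8
dp:     1  1  2  1  2  2  2  3  4  5  4  6  5
Maximum dp value is 6.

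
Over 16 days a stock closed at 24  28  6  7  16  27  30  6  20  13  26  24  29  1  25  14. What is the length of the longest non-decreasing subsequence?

Track the smallest tail for each achievable length (allowing ties):
24 → extends → [24]
28 → extends → [24, 28]
6 → replaces 24 → [6, 28]
7 → replaces 28 → [6, 7]
16 → extends → [6, 7, 16]
27 → extends → [6, 7, 16, 27]
30 → extends → [6, 7, 16, 27, 30]
6 → replaces 7 → [6, 6, 16, 27, 30]
20 → replaces 27 → [6, 6, 16, 20, 30]
13 → replaces 16 → [6, 6, 13, 20, 30]
26 → replaces 30 → [6, 6, 13, 20, 26]
24 → replaces 26 → [6, 6, 13, 20, 24]
29 → extends → [6, 6, 13, 20, 24, 29]
1 → replaces 6 → [1, 6, 13, 20, 24, 29]
25 → replaces 29 → [1, 6, 13, 20, 24, 25]
14 → replaces 20 → [1, 6, 13, 14, 24, 25]
Six tails, so the longest non-decreasing subsequence has length 6 (e.g. 6, 7, 16, 20, 26, 29).

6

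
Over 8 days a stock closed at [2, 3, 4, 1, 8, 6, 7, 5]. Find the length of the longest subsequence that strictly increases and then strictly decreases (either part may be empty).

inc[i] = longest strictly increasing subsequence ending at i; dec[i] = longest strictly decreasing subsequence starting at i:
i:     1 2 3 4 5 6 7 8
a[i]:  2 3 4 1 8 6 7 5
inc:   1 2 3 1 4 4 5 4
dec:   2 2 2 1 3 2 2 1
Best peak at i=5 (value 8): inc=4, dec=3, length 4+3−1 = 6.

6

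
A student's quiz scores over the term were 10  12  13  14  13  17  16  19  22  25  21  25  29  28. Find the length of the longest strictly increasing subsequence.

9

Track the smallest tail for each achievable length (strict):
10 → extends → [10]
12 → extends → [10, 12]
13 → extends → [10, 12, 13]
14 → extends → [10, 12, 13, 14]
13 → already a tail → [10, 12, 13, 14]
17 → extends → [10, 12, 13, 14, 17]
16 → replaces 17 → [10, 12, 13, 14, 16]
19 → extends → [10, 12, 13, 14, 16, 19]
22 → extends → [10, 12, 13, 14, 16, 19, 22]
25 → extends → [10, 12, 13, 14, 16, 19, 22, 25]
21 → replaces 22 → [10, 12, 13, 14, 16, 19, 21, 25]
25 → already a tail → [10, 12, 13, 14, 16, 19, 21, 25]
29 → extends → [10, 12, 13, 14, 16, 19, 21, 25, 29]
28 → replaces 29 → [10, 12, 13, 14, 16, 19, 21, 25, 28]
Nine tails, so the longest strictly increasing subsequence has length 9 (e.g. 10, 12, 13, 14, 17, 19, 22, 25, 29).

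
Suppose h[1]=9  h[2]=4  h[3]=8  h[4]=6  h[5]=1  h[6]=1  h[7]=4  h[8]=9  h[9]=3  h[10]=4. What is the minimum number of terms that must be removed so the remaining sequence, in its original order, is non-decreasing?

6

Fewest deletions = n − (longest non-decreasing subsequence).
i:      1  2  3  4  5  6  7  8  9 10
h[i]:   9  4  8  6  1  1  4  9  3  4
dp:     1  1  2  2  1  2  3  4  3  4
max dp = 4, so deletions = 10 − 4 = 6.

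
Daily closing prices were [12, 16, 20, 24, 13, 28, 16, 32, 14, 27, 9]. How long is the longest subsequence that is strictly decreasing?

4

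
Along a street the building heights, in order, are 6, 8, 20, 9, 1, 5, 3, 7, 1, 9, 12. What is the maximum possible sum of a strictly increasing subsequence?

Let S[i] be the best sum of a strictly increasing subsequence ending at i:
i:      1  2  3  4  5  6  7  8  9 10 11
a[i]:   6  8 20  9  1  5  3  7  1  9 12
S:      6 14 34 23  1  6  4 13  1 23 35
Maximum is 35 (e.g. 6 + 8 + 9 + 12).

35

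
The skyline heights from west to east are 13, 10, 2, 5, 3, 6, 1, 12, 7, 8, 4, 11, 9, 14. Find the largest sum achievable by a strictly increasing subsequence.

Let S[i] be the best sum of a strictly increasing subsequence ending at i:
i:      1  2  3  4  5  6  7  8  9 10 11 12 13 14
a[i]:  13 10  2  5  3  6  1 12  7  8  4 11  9 14
S:     13 10  2  7  5 13  1 25 20 28  9 39 37 53
Maximum is 53 (e.g. 2 + 5 + 6 + 7 + 8 + 11 + 14).

53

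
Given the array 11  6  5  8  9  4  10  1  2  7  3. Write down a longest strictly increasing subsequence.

Patience tails give the LIS length; then backtrack through the dp parents:
11 → extends → [11]
6 → replaces 11 → [6]
5 → replaces 6 → [5]
8 → extends → [5, 8]
9 → extends → [5, 8, 9]
4 → replaces 5 → [4, 8, 9]
10 → extends → [4, 8, 9, 10]
1 → replaces 4 → [1, 8, 9, 10]
2 → replaces 8 → [1, 2, 9, 10]
7 → replaces 9 → [1, 2, 7, 10]
3 → replaces 7 → [1, 2, 3, 10]
Length 4; one witness is 6, 8, 9, 10.

6, 8, 9, 10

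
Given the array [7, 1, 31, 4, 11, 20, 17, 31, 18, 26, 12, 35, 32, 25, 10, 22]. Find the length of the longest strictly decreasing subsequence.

Negate each value so 'decreasing' becomes 'increasing', then run patience tails on the negated sequence:
-7 → extends → [-7]
-1 → extends → [-7, -1]
-31 → replaces -7 → [-31, -1]
-4 → replaces -1 → [-31, -4]
-11 → replaces -4 → [-31, -11]
-20 → replaces -11 → [-31, -20]
-17 → extends → [-31, -20, -17]
-31 → already a tail → [-31, -20, -17]
-18 → replaces -17 → [-31, -20, -18]
-26 → replaces -20 → [-31, -26, -18]
-12 → extends → [-31, -26, -18, -12]
-35 → replaces -31 → [-35, -26, -18, -12]
-32 → replaces -26 → [-35, -32, -18, -12]
-25 → replaces -18 → [-35, -32, -25, -12]
-10 → extends → [-35, -32, -25, -12, -10]
-22 → replaces -12 → [-35, -32, -25, -22, -10]
Five tails, so the longest strictly decreasing subsequence of the original has length 5.

5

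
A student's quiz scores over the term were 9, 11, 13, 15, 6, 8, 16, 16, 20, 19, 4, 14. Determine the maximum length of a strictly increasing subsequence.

Track the smallest tail for each achievable length (strict):
9 → extends → [9]
11 → extends → [9, 11]
13 → extends → [9, 11, 13]
15 → extends → [9, 11, 13, 15]
6 → replaces 9 → [6, 11, 13, 15]
8 → replaces 11 → [6, 8, 13, 15]
16 → extends → [6, 8, 13, 15, 16]
16 → already a tail → [6, 8, 13, 15, 16]
20 → extends → [6, 8, 13, 15, 16, 20]
19 → replaces 20 → [6, 8, 13, 15, 16, 19]
4 → replaces 6 → [4, 8, 13, 15, 16, 19]
14 → replaces 15 → [4, 8, 13, 14, 16, 19]
Six tails, so the longest strictly increasing subsequence has length 6 (e.g. 9, 11, 13, 15, 16, 20).

6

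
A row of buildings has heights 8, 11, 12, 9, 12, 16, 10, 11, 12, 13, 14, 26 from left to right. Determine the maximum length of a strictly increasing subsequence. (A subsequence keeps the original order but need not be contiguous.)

8

Track the smallest tail for each achievable length (strict):
8 → extends → [8]
11 → extends → [8, 11]
12 → extends → [8, 11, 12]
9 → replaces 11 → [8, 9, 12]
12 → already a tail → [8, 9, 12]
16 → extends → [8, 9, 12, 16]
10 → replaces 12 → [8, 9, 10, 16]
11 → replaces 16 → [8, 9, 10, 11]
12 → extends → [8, 9, 10, 11, 12]
13 → extends → [8, 9, 10, 11, 12, 13]
14 → extends → [8, 9, 10, 11, 12, 13, 14]
26 → extends → [8, 9, 10, 11, 12, 13, 14, 26]
Eight tails, so the longest strictly increasing subsequence has length 8 (e.g. 8, 9, 10, 11, 12, 13, 14, 26).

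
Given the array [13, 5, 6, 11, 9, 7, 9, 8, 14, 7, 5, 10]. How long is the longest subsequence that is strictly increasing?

Let dp[i] be the length of the longest such subsequence ending at index i:
i:      1  2  3  4  5  6  7  8  9 10 11 12
a[i]:  13  5  6 11  9  7  9  8 14  7  5 10
dp:     1  1  2  3  3  3  4  4  5  3  1  5
Maximum dp value is 5.

5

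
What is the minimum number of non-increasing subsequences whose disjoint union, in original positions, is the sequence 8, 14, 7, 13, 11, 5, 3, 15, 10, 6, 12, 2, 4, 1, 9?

3

The minimum number of non-increasing subsequences covering a sequence equals the length of its longest strictly increasing subsequence.
LIS length is 3 (e.g. 8, 14, 15), so 3 piles are needed.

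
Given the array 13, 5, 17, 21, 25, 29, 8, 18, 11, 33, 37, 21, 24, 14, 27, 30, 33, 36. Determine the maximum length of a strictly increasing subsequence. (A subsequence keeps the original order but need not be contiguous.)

Track the smallest tail for each achievable length (strict):
13 → extends → [13]
5 → replaces 13 → [5]
17 → extends → [5, 17]
21 → extends → [5, 17, 21]
25 → extends → [5, 17, 21, 25]
29 → extends → [5, 17, 21, 25, 29]
8 → replaces 17 → [5, 8, 21, 25, 29]
18 → replaces 21 → [5, 8, 18, 25, 29]
11 → replaces 18 → [5, 8, 11, 25, 29]
33 → extends → [5, 8, 11, 25, 29, 33]
37 → extends → [5, 8, 11, 25, 29, 33, 37]
21 → replaces 25 → [5, 8, 11, 21, 29, 33, 37]
24 → replaces 29 → [5, 8, 11, 21, 24, 33, 37]
14 → replaces 21 → [5, 8, 11, 14, 24, 33, 37]
27 → replaces 33 → [5, 8, 11, 14, 24, 27, 37]
30 → replaces 37 → [5, 8, 11, 14, 24, 27, 30]
33 → extends → [5, 8, 11, 14, 24, 27, 30, 33]
36 → extends → [5, 8, 11, 14, 24, 27, 30, 33, 36]
Nine tails, so the longest strictly increasing subsequence has length 9 (e.g. 13, 17, 18, 21, 24, 27, 30, 33, 36).

9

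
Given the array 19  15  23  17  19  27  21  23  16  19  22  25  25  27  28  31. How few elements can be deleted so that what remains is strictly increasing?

7

Fewest deletions = n − (longest strictly increasing subsequence).
Patience tails:
19 → extends → [19]
15 → replaces 19 → [15]
23 → extends → [15, 23]
17 → replaces 23 → [15, 17]
19 → extends → [15, 17, 19]
27 → extends → [15, 17, 19, 27]
21 → replaces 27 → [15, 17, 19, 21]
23 → extends → [15, 17, 19, 21, 23]
16 → replaces 17 → [15, 16, 19, 21, 23]
19 → already a tail → [15, 16, 19, 21, 23]
22 → replaces 23 → [15, 16, 19, 21, 22]
25 → extends → [15, 16, 19, 21, 22, 25]
25 → already a tail → [15, 16, 19, 21, 22, 25]
27 → extends → [15, 16, 19, 21, 22, 25, 27]
28 → extends → [15, 16, 19, 21, 22, 25, 27, 28]
31 → extends → [15, 16, 19, 21, 22, 25, 27, 28, 31]
Longest strictly increasing subsequence has length 9, so deletions = 16 − 9 = 7.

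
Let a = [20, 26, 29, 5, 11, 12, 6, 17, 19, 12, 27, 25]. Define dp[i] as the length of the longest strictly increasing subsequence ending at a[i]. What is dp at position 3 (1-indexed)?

3

dp[i] = 1 + max{dp[j] : j<i, a[j]<a[i]} (or 1 if no such j):
i:      1  2  3  4  5  6  7  8  9 10 11 12
a[i]:  20 26 29  5 11 12  6 17 19 12 27 25
dp:     1  2  3  1  2  3  2  4  5  3  6  6
At index 3 the value is 3.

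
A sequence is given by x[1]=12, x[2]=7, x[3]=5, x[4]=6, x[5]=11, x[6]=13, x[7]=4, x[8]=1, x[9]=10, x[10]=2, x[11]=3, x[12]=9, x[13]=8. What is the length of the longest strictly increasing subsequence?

4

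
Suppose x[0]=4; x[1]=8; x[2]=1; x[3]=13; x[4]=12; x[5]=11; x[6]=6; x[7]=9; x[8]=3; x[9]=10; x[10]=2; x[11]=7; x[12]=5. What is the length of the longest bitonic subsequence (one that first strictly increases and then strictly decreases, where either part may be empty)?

8

inc[i] = longest strictly increasing subsequence ending at i; dec[i] = longest strictly decreasing subsequence starting at i:
i:      0  1  2  3  4  5  6  7  8  9 10 11 12
x[i]:   4  8  1 13 12 11  6  9  3 10  2  7  5
inc:    1  2  1  3  3  3  2  3  2  4  2  3  3
dec:    3  4  1  6  5  4  3  3  2  3  1  2  1
Best peak at i=3 (value 13): inc=3, dec=6, length 3+6−1 = 8.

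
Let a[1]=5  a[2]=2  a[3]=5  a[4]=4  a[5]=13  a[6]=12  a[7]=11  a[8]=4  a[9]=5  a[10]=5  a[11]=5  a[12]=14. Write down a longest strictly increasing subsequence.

Patience tails give the LIS length; then backtrack through the dp parents:
5 → extends → [5]
2 → replaces 5 → [2]
5 → extends → [2, 5]
4 → replaces 5 → [2, 4]
13 → extends → [2, 4, 13]
12 → replaces 13 → [2, 4, 12]
11 → replaces 12 → [2, 4, 11]
4 → already a tail → [2, 4, 11]
5 → replaces 11 → [2, 4, 5]
5 → already a tail → [2, 4, 5]
5 → already a tail → [2, 4, 5]
14 → extends → [2, 4, 5, 14]
Length 4; one witness is 2, 5, 13, 14.

2, 5, 13, 14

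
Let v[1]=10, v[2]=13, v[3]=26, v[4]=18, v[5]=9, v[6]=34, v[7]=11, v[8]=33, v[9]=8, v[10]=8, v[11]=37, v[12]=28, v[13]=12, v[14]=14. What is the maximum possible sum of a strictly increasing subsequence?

Let S[i] be the best sum of a strictly increasing subsequence ending at i:
i:       1   2   3   4   5   6   7   8   9  10  11  12  13  14
v[i]:   10  13  26  18   9  34  11  33   8   8  37  28  12  14
S:      10  23  49  41   9  83  21  82   8   8 120  77  33  47
Maximum is 120 (e.g. 10 + 13 + 26 + 34 + 37).

120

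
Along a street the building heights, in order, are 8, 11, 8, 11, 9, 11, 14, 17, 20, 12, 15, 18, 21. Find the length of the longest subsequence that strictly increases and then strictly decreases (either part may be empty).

inc[i] = longest strictly increasing subsequence ending at i; dec[i] = longest strictly decreasing subsequence starting at i:
i:      1  2  3  4  5  6  7  8  9 10 11 12 13
a[i]:   8 11  8 11  9 11 14 17 20 12 15 18 21
inc:    1  2  1  2  2  3  4  5  6  4  5  6  7
dec:    1  2  1  2  1  1  2  2  2  1  1  1  1
Best peak at i=9 (value 20): inc=6, dec=2, length 6+2−1 = 7.

7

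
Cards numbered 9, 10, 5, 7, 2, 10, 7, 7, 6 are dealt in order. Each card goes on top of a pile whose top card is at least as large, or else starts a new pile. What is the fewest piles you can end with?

3

Place each on the leftmost legal pile:
9 → new pile 1 (tops now [9])
10 → new pile 2 (tops now [9, 10])
5 → pile 1 (tops now [5, 10])
7 → pile 2 (tops now [5, 7])
2 → pile 1 (tops now [2, 7])
10 → new pile 3 (tops now [2, 7, 10])
7 → pile 2 (tops now [2, 7, 10])
7 → pile 2 (tops now [2, 7, 10])
6 → pile 2 (tops now [2, 6, 10])
Three piles.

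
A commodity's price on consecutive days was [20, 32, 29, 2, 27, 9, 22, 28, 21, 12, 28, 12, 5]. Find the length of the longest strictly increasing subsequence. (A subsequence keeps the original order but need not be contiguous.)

4

Track the smallest tail for each achievable length (strict):
20 → extends → [20]
32 → extends → [20, 32]
29 → replaces 32 → [20, 29]
2 → replaces 20 → [2, 29]
27 → replaces 29 → [2, 27]
9 → replaces 27 → [2, 9]
22 → extends → [2, 9, 22]
28 → extends → [2, 9, 22, 28]
21 → replaces 22 → [2, 9, 21, 28]
12 → replaces 21 → [2, 9, 12, 28]
28 → already a tail → [2, 9, 12, 28]
12 → already a tail → [2, 9, 12, 28]
5 → replaces 9 → [2, 5, 12, 28]
Four tails, so the longest strictly increasing subsequence has length 4 (e.g. 2, 9, 22, 28).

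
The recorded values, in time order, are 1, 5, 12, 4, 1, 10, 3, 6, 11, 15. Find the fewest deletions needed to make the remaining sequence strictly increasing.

Fewest deletions = n − (longest strictly increasing subsequence).
Patience tails:
1 → extends → [1]
5 → extends → [1, 5]
12 → extends → [1, 5, 12]
4 → replaces 5 → [1, 4, 12]
1 → already a tail → [1, 4, 12]
10 → replaces 12 → [1, 4, 10]
3 → replaces 4 → [1, 3, 10]
6 → replaces 10 → [1, 3, 6]
11 → extends → [1, 3, 6, 11]
15 → extends → [1, 3, 6, 11, 15]
Longest strictly increasing subsequence has length 5, so deletions = 10 − 5 = 5.

5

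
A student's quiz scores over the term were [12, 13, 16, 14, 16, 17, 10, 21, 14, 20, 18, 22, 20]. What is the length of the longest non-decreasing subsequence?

7

Let dp[i] be the length of the longest such subsequence ending at index i:
i:      1  2  3  4  5  6  7  8  9 10 11 12 13
a[i]:  12 13 16 14 16 17 10 21 14 20 18 22 20
dp:     1  2  3  3  4  5  1  6  4  6  6  7  7
Maximum dp value is 7.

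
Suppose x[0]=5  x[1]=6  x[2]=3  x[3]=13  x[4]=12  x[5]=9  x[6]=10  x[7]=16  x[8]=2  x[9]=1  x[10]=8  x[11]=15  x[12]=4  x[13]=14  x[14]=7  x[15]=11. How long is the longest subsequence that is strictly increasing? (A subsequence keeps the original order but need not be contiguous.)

5

Track the smallest tail for each achievable length (strict):
5 → extends → [5]
6 → extends → [5, 6]
3 → replaces 5 → [3, 6]
13 → extends → [3, 6, 13]
12 → replaces 13 → [3, 6, 12]
9 → replaces 12 → [3, 6, 9]
10 → extends → [3, 6, 9, 10]
16 → extends → [3, 6, 9, 10, 16]
2 → replaces 3 → [2, 6, 9, 10, 16]
1 → replaces 2 → [1, 6, 9, 10, 16]
8 → replaces 9 → [1, 6, 8, 10, 16]
15 → replaces 16 → [1, 6, 8, 10, 15]
4 → replaces 6 → [1, 4, 8, 10, 15]
14 → replaces 15 → [1, 4, 8, 10, 14]
7 → replaces 8 → [1, 4, 7, 10, 14]
11 → replaces 14 → [1, 4, 7, 10, 11]
Five tails, so the longest strictly increasing subsequence has length 5 (e.g. 5, 6, 9, 10, 16).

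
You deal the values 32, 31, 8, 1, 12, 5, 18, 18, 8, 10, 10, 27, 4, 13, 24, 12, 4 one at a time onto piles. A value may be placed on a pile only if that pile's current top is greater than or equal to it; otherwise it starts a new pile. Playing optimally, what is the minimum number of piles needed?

6

Place each on the leftmost legal pile:
32 → new pile 1 (tops now [32])
31 → pile 1 (tops now [31])
8 → pile 1 (tops now [8])
1 → pile 1 (tops now [1])
12 → new pile 2 (tops now [1, 12])
5 → pile 2 (tops now [1, 5])
18 → new pile 3 (tops now [1, 5, 18])
18 → pile 3 (tops now [1, 5, 18])
8 → pile 3 (tops now [1, 5, 8])
10 → new pile 4 (tops now [1, 5, 8, 10])
10 → pile 4 (tops now [1, 5, 8, 10])
27 → new pile 5 (tops now [1, 5, 8, 10, 27])
4 → pile 2 (tops now [1, 4, 8, 10, 27])
13 → pile 5 (tops now [1, 4, 8, 10, 13])
24 → new pile 6 (tops now [1, 4, 8, 10, 13, 24])
12 → pile 5 (tops now [1, 4, 8, 10, 12, 24])
4 → pile 2 (tops now [1, 4, 8, 10, 12, 24])
Six piles.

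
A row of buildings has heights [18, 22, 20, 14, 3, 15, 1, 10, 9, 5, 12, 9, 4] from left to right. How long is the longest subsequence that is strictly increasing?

Let dp[i] be the length of the longest such subsequence ending at index i:
i:      1  2  3  4  5  6  7  8  9 10 11 12 13
a[i]:  18 22 20 14  3 15  1 10  9  5 12  9  4
dp:     1  2  2  1  1  2  1  2  2  2  3  3  2
Maximum dp value is 3.

3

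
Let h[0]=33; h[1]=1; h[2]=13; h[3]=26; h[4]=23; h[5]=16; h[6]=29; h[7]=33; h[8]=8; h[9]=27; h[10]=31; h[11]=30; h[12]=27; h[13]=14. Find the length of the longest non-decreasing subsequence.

5

Track the smallest tail for each achievable length (allowing ties):
33 → extends → [33]
1 → replaces 33 → [1]
13 → extends → [1, 13]
26 → extends → [1, 13, 26]
23 → replaces 26 → [1, 13, 23]
16 → replaces 23 → [1, 13, 16]
29 → extends → [1, 13, 16, 29]
33 → extends → [1, 13, 16, 29, 33]
8 → replaces 13 → [1, 8, 16, 29, 33]
27 → replaces 29 → [1, 8, 16, 27, 33]
31 → replaces 33 → [1, 8, 16, 27, 31]
30 → replaces 31 → [1, 8, 16, 27, 30]
27 → replaces 30 → [1, 8, 16, 27, 27]
14 → replaces 16 → [1, 8, 14, 27, 27]
Five tails, so the longest non-decreasing subsequence has length 5 (e.g. 1, 13, 26, 29, 33).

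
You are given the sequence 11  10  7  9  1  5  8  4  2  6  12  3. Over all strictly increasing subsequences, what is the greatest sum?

Let S[i] be the best sum of a strictly increasing subsequence ending at i:
i:      1  2  3  4  5  6  7  8  9 10 11 12
a[i]:  11 10  7  9  1  5  8  4  2  6 12  3
S:     11 10  7 16  1  6 15  5  3 12 28  6
Maximum is 28 (e.g. 7 + 9 + 12).

28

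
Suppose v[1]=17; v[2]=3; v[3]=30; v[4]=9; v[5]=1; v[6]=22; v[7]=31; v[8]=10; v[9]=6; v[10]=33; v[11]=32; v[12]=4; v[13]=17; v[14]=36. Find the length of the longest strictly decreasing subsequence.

5

Let dp[i] be the longest strictly decreasing subsequence ending at i:
i:      1  2  3  4  5  6  7  8  9 10 11 12 13 14
v[i]:  17  3 30  9  1 22 31 10  6 33 32  4 17 36
dp:     1  2  1  2  3  2  1  3  4  1  2  5  3  1
Maximum is 5.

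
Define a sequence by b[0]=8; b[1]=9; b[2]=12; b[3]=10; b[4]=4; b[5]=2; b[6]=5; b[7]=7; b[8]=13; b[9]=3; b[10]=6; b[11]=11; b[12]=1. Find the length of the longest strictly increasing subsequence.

4

Let dp[i] be the length of the longest such subsequence ending at index i:
i:      0  1  2  3  4  5  6  7  8  9 10 11 12
b[i]:   8  9 12 10  4  2  5  7 13  3  6 11  1
dp:     1  2  3  3  1  1  2  3  4  2  3  4  1
Maximum dp value is 4.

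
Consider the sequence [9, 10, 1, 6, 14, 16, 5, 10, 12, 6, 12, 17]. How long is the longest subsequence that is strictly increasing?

Track the smallest tail for each achievable length (strict):
9 → extends → [9]
10 → extends → [9, 10]
1 → replaces 9 → [1, 10]
6 → replaces 10 → [1, 6]
14 → extends → [1, 6, 14]
16 → extends → [1, 6, 14, 16]
5 → replaces 6 → [1, 5, 14, 16]
10 → replaces 14 → [1, 5, 10, 16]
12 → replaces 16 → [1, 5, 10, 12]
6 → replaces 10 → [1, 5, 6, 12]
12 → already a tail → [1, 5, 6, 12]
17 → extends → [1, 5, 6, 12, 17]
Five tails, so the longest strictly increasing subsequence has length 5 (e.g. 9, 10, 14, 16, 17).

5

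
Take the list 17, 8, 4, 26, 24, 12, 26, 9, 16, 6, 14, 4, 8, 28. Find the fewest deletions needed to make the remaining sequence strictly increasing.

10

Fewest deletions = n − (longest strictly increasing subsequence).
i:      1  2  3  4  5  6  7  8  9 10 11 12 13 14
a[i]:  17  8  4 26 24 12 26  9 16  6 14  4  8 28
dp:     1  1  1  2  2  2  3  2  3  2  3  1  3  4
max dp = 4, so deletions = 14 − 4 = 10.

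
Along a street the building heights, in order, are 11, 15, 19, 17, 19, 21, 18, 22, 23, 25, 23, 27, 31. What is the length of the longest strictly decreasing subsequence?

Negate each value so 'decreasing' becomes 'increasing', then run patience tails on the negated sequence:
-11 → extends → [-11]
-15 → replaces -11 → [-15]
-19 → replaces -15 → [-19]
-17 → extends → [-19, -17]
-19 → already a tail → [-19, -17]
-21 → replaces -19 → [-21, -17]
-18 → replaces -17 → [-21, -18]
-22 → replaces -21 → [-22, -18]
-23 → replaces -22 → [-23, -18]
-25 → replaces -23 → [-25, -18]
-23 → replaces -18 → [-25, -23]
-27 → replaces -25 → [-27, -23]
-31 → replaces -27 → [-31, -23]
Two tails, so the longest strictly decreasing subsequence of the original has length 2.

2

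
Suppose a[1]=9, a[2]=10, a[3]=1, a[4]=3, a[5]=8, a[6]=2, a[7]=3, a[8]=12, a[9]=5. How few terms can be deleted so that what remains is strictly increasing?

Fewest deletions = n − (longest strictly increasing subsequence).
i:      1  2  3  4  5  6  7  8  9
a[i]:   9 10  1  3  8  2  3 12  5
dp:     1  2  1  2  3  2  3  4  4
max dp = 4, so deletions = 9 − 4 = 5.

5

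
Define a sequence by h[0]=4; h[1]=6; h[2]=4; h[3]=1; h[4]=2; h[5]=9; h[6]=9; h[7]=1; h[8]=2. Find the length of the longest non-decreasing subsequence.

Track the smallest tail for each achievable length (allowing ties):
4 → extends → [4]
6 → extends → [4, 6]
4 → replaces 6 → [4, 4]
1 → replaces 4 → [1, 4]
2 → replaces 4 → [1, 2]
9 → extends → [1, 2, 9]
9 → extends → [1, 2, 9, 9]
1 → replaces 2 → [1, 1, 9, 9]
2 → replaces 9 → [1, 1, 2, 9]
Four tails, so the longest non-decreasing subsequence has length 4 (e.g. 4, 6, 9, 9).

4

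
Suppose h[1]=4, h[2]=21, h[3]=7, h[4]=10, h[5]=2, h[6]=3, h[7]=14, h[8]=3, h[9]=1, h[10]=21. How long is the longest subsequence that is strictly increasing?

5

Track the smallest tail for each achievable length (strict):
4 → extends → [4]
21 → extends → [4, 21]
7 → replaces 21 → [4, 7]
10 → extends → [4, 7, 10]
2 → replaces 4 → [2, 7, 10]
3 → replaces 7 → [2, 3, 10]
14 → extends → [2, 3, 10, 14]
3 → already a tail → [2, 3, 10, 14]
1 → replaces 2 → [1, 3, 10, 14]
21 → extends → [1, 3, 10, 14, 21]
Five tails, so the longest strictly increasing subsequence has length 5 (e.g. 4, 7, 10, 14, 21).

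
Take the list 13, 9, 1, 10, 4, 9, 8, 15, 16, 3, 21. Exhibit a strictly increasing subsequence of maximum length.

1, 4, 9, 15, 16, 21

Patience tails give the LIS length; then backtrack through the dp parents:
13 → extends → [13]
9 → replaces 13 → [9]
1 → replaces 9 → [1]
10 → extends → [1, 10]
4 → replaces 10 → [1, 4]
9 → extends → [1, 4, 9]
8 → replaces 9 → [1, 4, 8]
15 → extends → [1, 4, 8, 15]
16 → extends → [1, 4, 8, 15, 16]
3 → replaces 4 → [1, 3, 8, 15, 16]
21 → extends → [1, 3, 8, 15, 16, 21]
Length 6; one witness is 1, 4, 9, 15, 16, 21.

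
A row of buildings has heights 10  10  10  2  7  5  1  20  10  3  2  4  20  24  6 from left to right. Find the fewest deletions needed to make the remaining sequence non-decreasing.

9

Fewest deletions = n − (longest non-decreasing subsequence).
i:      1  2  3  4  5  6  7  8  9 10 11 12 13 14 15
a[i]:  10 10 10  2  7  5  1 20 10  3  2  4 20 24  6
dp:     1  2  3  1  2  2  1  4  4  2  2  3  5  6  4
max dp = 6, so deletions = 15 − 6 = 9.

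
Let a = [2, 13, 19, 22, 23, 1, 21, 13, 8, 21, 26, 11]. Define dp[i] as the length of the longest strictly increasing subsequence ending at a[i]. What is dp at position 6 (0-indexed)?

dp[i] = 1 + max{dp[j] : j<i, a[j]<a[i]} (or 1 if no such j):
i:      0  1  2  3  4  5  6  7  8  9 10 11
a[i]:   2 13 19 22 23  1 21 13  8 21 26 11
dp:     1  2  3  4  5  1  4  2  2  4  6  3
At index 6 the value is 4.

4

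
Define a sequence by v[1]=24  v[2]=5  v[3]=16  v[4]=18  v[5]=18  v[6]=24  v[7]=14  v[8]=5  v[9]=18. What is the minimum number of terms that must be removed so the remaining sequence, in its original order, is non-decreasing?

Fewest deletions = n − (longest non-decreasing subsequence).
Patience tails:
24 → extends → [24]
5 → replaces 24 → [5]
16 → extends → [5, 16]
18 → extends → [5, 16, 18]
18 → extends → [5, 16, 18, 18]
24 → extends → [5, 16, 18, 18, 24]
14 → replaces 16 → [5, 14, 18, 18, 24]
5 → replaces 14 → [5, 5, 18, 18, 24]
18 → replaces 24 → [5, 5, 18, 18, 18]
Longest non-decreasing subsequence has length 5, so deletions = 9 − 5 = 4.

4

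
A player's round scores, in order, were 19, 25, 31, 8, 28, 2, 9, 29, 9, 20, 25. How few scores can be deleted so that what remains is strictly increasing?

7

Fewest deletions = n − (longest strictly increasing subsequence).
Patience tails:
19 → extends → [19]
25 → extends → [19, 25]
31 → extends → [19, 25, 31]
8 → replaces 19 → [8, 25, 31]
28 → replaces 31 → [8, 25, 28]
2 → replaces 8 → [2, 25, 28]
9 → replaces 25 → [2, 9, 28]
29 → extends → [2, 9, 28, 29]
9 → already a tail → [2, 9, 28, 29]
20 → replaces 28 → [2, 9, 20, 29]
25 → replaces 29 → [2, 9, 20, 25]
Longest strictly increasing subsequence has length 4, so deletions = 11 − 4 = 7.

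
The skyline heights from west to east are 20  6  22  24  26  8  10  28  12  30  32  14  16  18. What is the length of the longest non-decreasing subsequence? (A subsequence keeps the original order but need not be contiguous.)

7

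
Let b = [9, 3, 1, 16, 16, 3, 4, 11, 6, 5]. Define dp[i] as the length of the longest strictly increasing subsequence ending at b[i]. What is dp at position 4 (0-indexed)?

dp[i] = 1 + max{dp[j] : j<i, b[j]<b[i]} (or 1 if no such j):
i:      0  1  2  3  4  5  6  7  8  9
b[i]:   9  3  1 16 16  3  4 11  6  5
dp:     1  1  1  2  2  2  3  4  4  4
At index 4 the value is 2.

2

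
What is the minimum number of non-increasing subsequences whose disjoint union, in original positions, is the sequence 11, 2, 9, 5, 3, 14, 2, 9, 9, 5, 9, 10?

Place each on the leftmost legal pile:
11 → new pile 1 (tops now [11])
2 → pile 1 (tops now [2])
9 → new pile 2 (tops now [2, 9])
5 → pile 2 (tops now [2, 5])
3 → pile 2 (tops now [2, 3])
14 → new pile 3 (tops now [2, 3, 14])
2 → pile 1 (tops now [2, 3, 14])
9 → pile 3 (tops now [2, 3, 9])
9 → pile 3 (tops now [2, 3, 9])
5 → pile 3 (tops now [2, 3, 5])
9 → new pile 4 (tops now [2, 3, 5, 9])
10 → new pile 5 (tops now [2, 3, 5, 9, 10])
Five piles.

5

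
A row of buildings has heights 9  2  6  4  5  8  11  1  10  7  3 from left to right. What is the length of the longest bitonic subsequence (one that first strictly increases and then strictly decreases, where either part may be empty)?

8

inc[i] = longest strictly increasing subsequence ending at i; dec[i] = longest strictly decreasing subsequence starting at i:
i:      1  2  3  4  5  6  7  8  9 10 11
a[i]:   9  2  6  4  5  8 11  1 10  7  3
inc:    1  1  2  2  3  4  5  1  5  4  2
dec:    4  2  3  2  2  3  4  1  3  2  1
Best peak at i=7 (value 11): inc=5, dec=4, length 5+4−1 = 8.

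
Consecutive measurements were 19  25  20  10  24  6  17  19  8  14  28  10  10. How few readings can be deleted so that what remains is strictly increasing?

9

Fewest deletions = n − (longest strictly increasing subsequence).
Patience tails:
19 → extends → [19]
25 → extends → [19, 25]
20 → replaces 25 → [19, 20]
10 → replaces 19 → [10, 20]
24 → extends → [10, 20, 24]
6 → replaces 10 → [6, 20, 24]
17 → replaces 20 → [6, 17, 24]
19 → replaces 24 → [6, 17, 19]
8 → replaces 17 → [6, 8, 19]
14 → replaces 19 → [6, 8, 14]
28 → extends → [6, 8, 14, 28]
10 → replaces 14 → [6, 8, 10, 28]
10 → already a tail → [6, 8, 10, 28]
Longest strictly increasing subsequence has length 4, so deletions = 13 − 4 = 9.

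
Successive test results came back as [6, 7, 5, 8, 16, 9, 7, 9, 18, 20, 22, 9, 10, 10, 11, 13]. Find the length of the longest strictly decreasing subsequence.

3

Let dp[i] be the longest strictly decreasing subsequence ending at i:
i:      1  2  3  4  5  6  7  8  9 10 11 12 13 14 15 16
a[i]:   6  7  5  8 16  9  7  9 18 20 22  9 10 10 11 13
dp:     1  1  2  1  1  2  3  2  1  1  1  2  2  2  2  2
Maximum is 3.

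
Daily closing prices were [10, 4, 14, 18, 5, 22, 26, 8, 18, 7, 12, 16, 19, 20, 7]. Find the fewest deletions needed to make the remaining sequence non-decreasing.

8

Fewest deletions = n − (longest non-decreasing subsequence).
Patience tails:
10 → extends → [10]
4 → replaces 10 → [4]
14 → extends → [4, 14]
18 → extends → [4, 14, 18]
5 → replaces 14 → [4, 5, 18]
22 → extends → [4, 5, 18, 22]
26 → extends → [4, 5, 18, 22, 26]
8 → replaces 18 → [4, 5, 8, 22, 26]
18 → replaces 22 → [4, 5, 8, 18, 26]
7 → replaces 8 → [4, 5, 7, 18, 26]
12 → replaces 18 → [4, 5, 7, 12, 26]
16 → replaces 26 → [4, 5, 7, 12, 16]
19 → extends → [4, 5, 7, 12, 16, 19]
20 → extends → [4, 5, 7, 12, 16, 19, 20]
7 → replaces 12 → [4, 5, 7, 7, 16, 19, 20]
Longest non-decreasing subsequence has length 7, so deletions = 15 − 7 = 8.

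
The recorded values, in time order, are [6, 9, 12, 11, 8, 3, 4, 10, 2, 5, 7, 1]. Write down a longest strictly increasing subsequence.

3, 4, 5, 7

Patience tails give the LIS length; then backtrack through the dp parents:
6 → extends → [6]
9 → extends → [6, 9]
12 → extends → [6, 9, 12]
11 → replaces 12 → [6, 9, 11]
8 → replaces 9 → [6, 8, 11]
3 → replaces 6 → [3, 8, 11]
4 → replaces 8 → [3, 4, 11]
10 → replaces 11 → [3, 4, 10]
2 → replaces 3 → [2, 4, 10]
5 → replaces 10 → [2, 4, 5]
7 → extends → [2, 4, 5, 7]
1 → replaces 2 → [1, 4, 5, 7]
Length 4; one witness is 3, 4, 5, 7.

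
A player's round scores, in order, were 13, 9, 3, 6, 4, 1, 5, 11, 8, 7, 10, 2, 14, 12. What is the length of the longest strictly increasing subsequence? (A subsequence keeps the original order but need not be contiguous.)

6

Track the smallest tail for each achievable length (strict):
13 → extends → [13]
9 → replaces 13 → [9]
3 → replaces 9 → [3]
6 → extends → [3, 6]
4 → replaces 6 → [3, 4]
1 → replaces 3 → [1, 4]
5 → extends → [1, 4, 5]
11 → extends → [1, 4, 5, 11]
8 → replaces 11 → [1, 4, 5, 8]
7 → replaces 8 → [1, 4, 5, 7]
10 → extends → [1, 4, 5, 7, 10]
2 → replaces 4 → [1, 2, 5, 7, 10]
14 → extends → [1, 2, 5, 7, 10, 14]
12 → replaces 14 → [1, 2, 5, 7, 10, 12]
Six tails, so the longest strictly increasing subsequence has length 6 (e.g. 3, 4, 5, 8, 10, 14).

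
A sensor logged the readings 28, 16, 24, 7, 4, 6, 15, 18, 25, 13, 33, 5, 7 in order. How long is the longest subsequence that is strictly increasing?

Track the smallest tail for each achievable length (strict):
28 → extends → [28]
16 → replaces 28 → [16]
24 → extends → [16, 24]
7 → replaces 16 → [7, 24]
4 → replaces 7 → [4, 24]
6 → replaces 24 → [4, 6]
15 → extends → [4, 6, 15]
18 → extends → [4, 6, 15, 18]
25 → extends → [4, 6, 15, 18, 25]
13 → replaces 15 → [4, 6, 13, 18, 25]
33 → extends → [4, 6, 13, 18, 25, 33]
5 → replaces 6 → [4, 5, 13, 18, 25, 33]
7 → replaces 13 → [4, 5, 7, 18, 25, 33]
Six tails, so the longest strictly increasing subsequence has length 6 (e.g. 4, 6, 15, 18, 25, 33).

6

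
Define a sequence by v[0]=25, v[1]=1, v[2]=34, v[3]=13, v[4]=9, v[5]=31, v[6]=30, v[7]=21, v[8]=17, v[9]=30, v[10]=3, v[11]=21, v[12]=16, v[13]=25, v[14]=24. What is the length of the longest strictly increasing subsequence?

Let dp[i] be the length of the longest such subsequence ending at index i:
i:      0  1  2  3  4  5  6  7  8  9 10 11 12 13 14
v[i]:  25  1 34 13  9 31 30 21 17 30  3 21 16 25 24
dp:     1  1  2  2  2  3  3  3  3  4  2  4  3  5  5
Maximum dp value is 5.

5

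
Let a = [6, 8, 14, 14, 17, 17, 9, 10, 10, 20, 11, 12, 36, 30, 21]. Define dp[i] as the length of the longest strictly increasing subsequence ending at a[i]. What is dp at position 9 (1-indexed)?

4

dp[i] = 1 + max{dp[j] : j<i, a[j]<a[i]} (or 1 if no such j):
i:      1  2  3  4  5  6  7  8  9 10 11 12 13 14 15
a[i]:   6  8 14 14 17 17  9 10 10 20 11 12 36 30 21
dp:     1  2  3  3  4  4  3  4  4  5  5  6  7  7  7
At index 9 the value is 4.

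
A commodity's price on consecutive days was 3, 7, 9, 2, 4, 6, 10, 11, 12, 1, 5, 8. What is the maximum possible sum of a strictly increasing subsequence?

Let S[i] be the best sum of a strictly increasing subsequence ending at i:
i:      1  2  3  4  5  6  7  8  9 10 11 12
a[i]:   3  7  9  2  4  6 10 11 12  1  5  8
S:      3 10 19  2  7 13 29 40 52  1 12 21
Maximum is 52 (e.g. 3 + 7 + 9 + 10 + 11 + 12).

52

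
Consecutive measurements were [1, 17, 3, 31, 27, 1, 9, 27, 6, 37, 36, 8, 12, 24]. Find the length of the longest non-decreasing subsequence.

6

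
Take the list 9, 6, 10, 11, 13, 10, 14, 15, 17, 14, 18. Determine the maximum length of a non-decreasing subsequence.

Let dp[i] be the length of the longest such subsequence ending at index i:
i:      1  2  3  4  5  6  7  8  9 10 11
a[i]:   9  6 10 11 13 10 14 15 17 14 18
dp:     1  1  2  3  4  3  5  6  7  6  8
Maximum dp value is 8.

8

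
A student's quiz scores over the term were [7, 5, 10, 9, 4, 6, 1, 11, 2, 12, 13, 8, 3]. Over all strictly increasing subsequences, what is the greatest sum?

53

Let S[i] be the best sum of a strictly increasing subsequence ending at i:
i:      1  2  3  4  5  6  7  8  9 10 11 12 13
a[i]:   7  5 10  9  4  6  1 11  2 12 13  8  3
S:      7  5 17 16  4 11  1 28  3 40 53 19  6
Maximum is 53 (e.g. 7 + 10 + 11 + 12 + 13).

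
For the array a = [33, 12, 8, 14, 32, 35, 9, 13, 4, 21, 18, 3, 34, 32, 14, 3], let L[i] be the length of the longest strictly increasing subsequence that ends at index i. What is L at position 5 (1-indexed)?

3

dp[i] = 1 + max{dp[j] : j<i, a[j]<a[i]} (or 1 if no such j):
i:      1  2  3  4  5  6  7  8  9 10 11 12 13 14 15 16
a[i]:  33 12  8 14 32 35  9 13  4 21 18  3 34 32 14  3
dp:     1  1  1  2  3  4  2  3  1  4  4  1  5  5  4  1
At index 5 the value is 3.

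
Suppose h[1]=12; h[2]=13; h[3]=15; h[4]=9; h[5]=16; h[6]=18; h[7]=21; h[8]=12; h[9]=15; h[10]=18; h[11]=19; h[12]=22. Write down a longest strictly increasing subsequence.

Patience tails give the LIS length; then backtrack through the dp parents:
12 → extends → [12]
13 → extends → [12, 13]
15 → extends → [12, 13, 15]
9 → replaces 12 → [9, 13, 15]
16 → extends → [9, 13, 15, 16]
18 → extends → [9, 13, 15, 16, 18]
21 → extends → [9, 13, 15, 16, 18, 21]
12 → replaces 13 → [9, 12, 15, 16, 18, 21]
15 → already a tail → [9, 12, 15, 16, 18, 21]
18 → already a tail → [9, 12, 15, 16, 18, 21]
19 → replaces 21 → [9, 12, 15, 16, 18, 19]
22 → extends → [9, 12, 15, 16, 18, 19, 22]
Length 7; one witness is 12, 13, 15, 16, 18, 21, 22.

12, 13, 15, 16, 18, 21, 22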